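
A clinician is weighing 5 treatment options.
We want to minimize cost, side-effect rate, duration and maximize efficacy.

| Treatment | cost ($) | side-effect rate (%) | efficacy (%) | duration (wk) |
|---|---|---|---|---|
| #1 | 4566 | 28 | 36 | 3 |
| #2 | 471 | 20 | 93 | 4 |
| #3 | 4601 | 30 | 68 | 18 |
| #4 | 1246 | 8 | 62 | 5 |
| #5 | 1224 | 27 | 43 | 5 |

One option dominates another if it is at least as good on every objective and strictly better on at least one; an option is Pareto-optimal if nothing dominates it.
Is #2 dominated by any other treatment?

No

#1: worse on cost (4566 vs 471).
#3: worse on cost (4601 vs 471).
#4: worse on cost (1246 vs 471).
#5: worse on cost (1224 vs 471).
No option is at least as good as #2 on every objective and strictly better on one.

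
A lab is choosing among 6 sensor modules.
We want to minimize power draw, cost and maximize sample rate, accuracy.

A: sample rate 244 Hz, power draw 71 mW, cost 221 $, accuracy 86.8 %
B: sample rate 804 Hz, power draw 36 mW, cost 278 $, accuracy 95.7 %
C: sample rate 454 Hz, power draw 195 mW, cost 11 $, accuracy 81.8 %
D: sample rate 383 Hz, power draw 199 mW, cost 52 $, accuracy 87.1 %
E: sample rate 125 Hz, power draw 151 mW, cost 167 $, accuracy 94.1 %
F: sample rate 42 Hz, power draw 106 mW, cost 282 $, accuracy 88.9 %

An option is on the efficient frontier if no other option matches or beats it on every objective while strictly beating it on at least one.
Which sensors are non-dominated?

A: not dominated.
B: not dominated (best sample rate).
C: not dominated (best cost).
D: not dominated.
E: not dominated.
F: dominated by B (sample rate 804≥42, power draw 36≤106, cost 278≤282, accuracy 95.7≥88.9).

A, B, C, D, E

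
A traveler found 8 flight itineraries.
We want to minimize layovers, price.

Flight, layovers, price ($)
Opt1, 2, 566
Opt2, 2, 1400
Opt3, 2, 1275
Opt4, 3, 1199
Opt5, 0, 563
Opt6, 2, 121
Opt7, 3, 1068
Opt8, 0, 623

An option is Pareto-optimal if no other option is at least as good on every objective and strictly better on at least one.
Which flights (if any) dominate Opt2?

Opt1: layovers 2≤2, price 566≤1400 — dominates Opt2.
Opt3: layovers 2≤2, price 1275≤1400 — dominates Opt2.
Opt5: layovers 0≤2, price 563≤1400 — dominates Opt2.
Opt6: layovers 2≤2, price 121≤1400 — dominates Opt2.
Opt8: layovers 0≤2, price 623≤1400 — dominates Opt2.
Others (Opt4, Opt7) are each worse than Opt2 on at least one objective.

Opt1, Opt3, Opt5, Opt6, Opt8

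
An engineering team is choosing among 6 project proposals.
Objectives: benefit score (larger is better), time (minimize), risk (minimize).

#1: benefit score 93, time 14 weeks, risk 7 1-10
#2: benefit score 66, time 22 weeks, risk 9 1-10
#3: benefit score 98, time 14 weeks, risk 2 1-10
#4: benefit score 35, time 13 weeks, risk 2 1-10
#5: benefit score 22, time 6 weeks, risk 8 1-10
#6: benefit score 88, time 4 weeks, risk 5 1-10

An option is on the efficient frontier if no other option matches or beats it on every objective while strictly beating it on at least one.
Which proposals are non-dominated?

#3, #4, #6

#1: dominated by #3 (benefit score 98≥93, time 14≤14, risk 2≤7).
#2: dominated by #1 (benefit score 93≥66, time 14≤22, risk 7≤9).
#3: not dominated (best benefit score).
#4: not dominated.
#5: dominated by #6 (benefit score 88≥22, time 4≤6, risk 5≤8).
#6: not dominated (best time).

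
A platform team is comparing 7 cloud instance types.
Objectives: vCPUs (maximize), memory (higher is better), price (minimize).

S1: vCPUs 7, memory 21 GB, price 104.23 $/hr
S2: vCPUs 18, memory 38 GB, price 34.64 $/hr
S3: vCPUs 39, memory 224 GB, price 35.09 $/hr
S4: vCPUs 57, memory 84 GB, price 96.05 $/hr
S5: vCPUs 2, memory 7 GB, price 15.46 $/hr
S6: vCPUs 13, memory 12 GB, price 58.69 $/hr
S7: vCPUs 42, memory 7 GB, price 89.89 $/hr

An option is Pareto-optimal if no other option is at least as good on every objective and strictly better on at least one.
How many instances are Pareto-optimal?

S1: dominated by S2 (vCPUs 18≥7, memory 38≥21, price 34.64≤104.23).
S2: not dominated.
S3: not dominated (best memory).
S4: not dominated (best vCPUs).
S5: not dominated (best price).
S6: dominated by S2 (vCPUs 18≥13, memory 38≥12, price 34.64≤58.69).
S7: not dominated.
Pareto-optimal: S2, S3, S4, S5, S7 → 5.

5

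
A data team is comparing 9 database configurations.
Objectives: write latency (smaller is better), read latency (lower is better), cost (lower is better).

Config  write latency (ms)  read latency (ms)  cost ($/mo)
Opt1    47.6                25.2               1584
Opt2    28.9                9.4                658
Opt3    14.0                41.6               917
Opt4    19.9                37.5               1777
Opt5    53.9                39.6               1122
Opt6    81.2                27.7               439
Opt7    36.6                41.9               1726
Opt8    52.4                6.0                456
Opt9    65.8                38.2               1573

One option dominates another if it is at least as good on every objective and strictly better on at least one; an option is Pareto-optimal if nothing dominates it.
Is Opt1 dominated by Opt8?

Opt8 vs Opt1: Opt8 is worse on write latency (52.4 vs 47.6), so it does not dominate Opt1.

No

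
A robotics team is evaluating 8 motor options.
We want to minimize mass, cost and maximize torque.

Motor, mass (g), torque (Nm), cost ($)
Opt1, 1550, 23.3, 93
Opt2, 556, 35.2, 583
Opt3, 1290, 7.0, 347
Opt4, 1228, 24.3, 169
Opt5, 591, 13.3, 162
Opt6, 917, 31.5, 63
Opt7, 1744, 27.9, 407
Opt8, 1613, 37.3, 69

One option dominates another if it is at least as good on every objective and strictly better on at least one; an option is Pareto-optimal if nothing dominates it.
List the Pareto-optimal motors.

Opt1: dominated by Opt6 (mass 917≤1550, torque 31.5≥23.3, cost 63≤93).
Opt2: not dominated (best mass).
Opt3: dominated by Opt4 (mass 1228≤1290, torque 24.3≥7.0, cost 169≤347).
Opt4: dominated by Opt6 (mass 917≤1228, torque 31.5≥24.3, cost 63≤169).
Opt5: not dominated.
Opt6: not dominated (best cost).
Opt7: dominated by Opt6 (mass 917≤1744, torque 31.5≥27.9, cost 63≤407).
Opt8: not dominated (best torque).

Opt2, Opt5, Opt6, Opt8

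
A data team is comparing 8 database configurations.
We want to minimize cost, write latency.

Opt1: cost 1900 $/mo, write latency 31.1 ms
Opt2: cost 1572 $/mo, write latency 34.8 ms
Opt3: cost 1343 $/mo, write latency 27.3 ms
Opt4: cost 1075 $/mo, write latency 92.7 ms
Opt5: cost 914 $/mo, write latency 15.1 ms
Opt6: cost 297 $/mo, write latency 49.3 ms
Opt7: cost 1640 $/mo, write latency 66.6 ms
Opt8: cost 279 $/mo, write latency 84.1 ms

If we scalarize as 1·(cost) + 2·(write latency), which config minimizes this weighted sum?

Opt6

Opt1: 1·1900 + 2·31.1 = 1962.2
Opt2: 1·1572 + 2·34.8 = 1641.6
Opt3: 1·1343 + 2·27.3 = 1397.6
Opt4: 1·1075 + 2·92.7 = 1260.4
Opt5: 1·914 + 2·15.1 = 944.2
Opt6: 1·297 + 2·49.3 = 395.6
Opt7: 1·1640 + 2·66.6 = 1773.2
Opt8: 1·279 + 2·84.1 = 447.2
Lowest: Opt6 at 395.6.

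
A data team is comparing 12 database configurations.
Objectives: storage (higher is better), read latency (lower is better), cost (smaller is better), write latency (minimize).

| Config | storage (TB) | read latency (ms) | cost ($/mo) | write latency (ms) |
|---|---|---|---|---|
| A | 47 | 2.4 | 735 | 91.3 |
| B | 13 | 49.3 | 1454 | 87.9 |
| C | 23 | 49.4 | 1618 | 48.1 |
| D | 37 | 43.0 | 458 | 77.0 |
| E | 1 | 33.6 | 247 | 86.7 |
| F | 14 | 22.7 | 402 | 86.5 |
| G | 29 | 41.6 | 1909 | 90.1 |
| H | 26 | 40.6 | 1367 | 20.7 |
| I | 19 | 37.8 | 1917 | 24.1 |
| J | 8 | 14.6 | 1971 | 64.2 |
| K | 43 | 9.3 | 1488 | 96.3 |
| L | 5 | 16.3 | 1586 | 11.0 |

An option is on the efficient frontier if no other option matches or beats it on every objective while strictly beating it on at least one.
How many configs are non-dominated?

A: not dominated (best storage).
B: dominated by D (storage 37≥13, read latency 43.0≤49.3, cost 458≤1454, write latency 77.0≤87.9).
C: dominated by H (storage 26≥23, read latency 40.6≤49.4, cost 1367≤1618, write latency 20.7≤48.1).
D: not dominated.
E: not dominated (best cost).
F: not dominated.
G: not dominated.
H: not dominated.
I: not dominated.
J: not dominated.
K: dominated by A (storage 47≥43, read latency 2.4≤9.3, cost 735≤1488, write latency 91.3≤96.3).
L: not dominated (best write latency).
Pareto-optimal: A, D, E, F, G, H, I, J, L → 9.

9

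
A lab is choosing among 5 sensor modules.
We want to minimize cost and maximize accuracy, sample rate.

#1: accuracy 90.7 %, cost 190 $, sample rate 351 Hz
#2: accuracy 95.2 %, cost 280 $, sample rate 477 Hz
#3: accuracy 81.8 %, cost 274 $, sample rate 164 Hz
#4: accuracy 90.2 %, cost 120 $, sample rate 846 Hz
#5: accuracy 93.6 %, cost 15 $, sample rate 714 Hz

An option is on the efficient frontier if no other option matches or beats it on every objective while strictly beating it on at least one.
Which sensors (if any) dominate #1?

#5: accuracy 93.6≥90.7, cost 15≤190, sample rate 714≥351 — dominates #1.
Others (#2, #3, #4) are each worse than #1 on at least one objective.

#5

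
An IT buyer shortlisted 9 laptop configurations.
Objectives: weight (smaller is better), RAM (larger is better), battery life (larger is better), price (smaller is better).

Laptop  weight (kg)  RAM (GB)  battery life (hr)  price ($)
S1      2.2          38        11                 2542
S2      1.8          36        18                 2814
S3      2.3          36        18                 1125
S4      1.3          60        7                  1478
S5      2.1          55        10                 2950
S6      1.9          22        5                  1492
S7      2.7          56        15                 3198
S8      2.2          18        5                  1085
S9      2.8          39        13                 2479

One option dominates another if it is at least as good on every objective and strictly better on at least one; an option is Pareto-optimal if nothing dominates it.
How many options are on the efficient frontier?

S1: not dominated.
S2: not dominated.
S3: not dominated.
S4: not dominated (best weight).
S5: not dominated.
S6: dominated by S4 (weight 1.3≤1.9, RAM 60≥22, battery life 7≥5, price 1478≤1492).
S7: not dominated.
S8: not dominated (best price).
S9: not dominated.
Pareto-optimal: S1, S2, S3, S4, S5, S7, S8, S9 → 8.

8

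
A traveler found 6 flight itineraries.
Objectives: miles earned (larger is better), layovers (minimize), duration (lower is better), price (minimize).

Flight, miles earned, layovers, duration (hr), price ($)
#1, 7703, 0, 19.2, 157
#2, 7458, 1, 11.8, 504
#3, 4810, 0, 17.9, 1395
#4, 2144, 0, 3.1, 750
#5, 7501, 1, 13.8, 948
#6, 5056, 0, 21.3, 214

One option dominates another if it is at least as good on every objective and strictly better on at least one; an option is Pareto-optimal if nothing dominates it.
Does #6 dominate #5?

#6 vs #5: #6 is worse on miles earned (5056 vs 7501), so it does not dominate #5.

No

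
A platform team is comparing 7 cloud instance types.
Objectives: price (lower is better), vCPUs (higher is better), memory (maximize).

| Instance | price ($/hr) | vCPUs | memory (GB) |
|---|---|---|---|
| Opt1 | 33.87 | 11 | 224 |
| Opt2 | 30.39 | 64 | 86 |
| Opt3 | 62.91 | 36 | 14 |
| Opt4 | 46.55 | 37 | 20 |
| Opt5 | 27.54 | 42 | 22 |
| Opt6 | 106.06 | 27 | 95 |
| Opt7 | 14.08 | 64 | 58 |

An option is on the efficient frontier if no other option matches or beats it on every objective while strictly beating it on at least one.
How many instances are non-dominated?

Opt1: not dominated (best memory).
Opt2: not dominated.
Opt3: dominated by Opt2 (price 30.39≤62.91, vCPUs 64≥36, memory 86≥14).
Opt4: dominated by Opt2 (price 30.39≤46.55, vCPUs 64≥37, memory 86≥20).
Opt5: dominated by Opt7 (price 14.08≤27.54, vCPUs 64≥42, memory 58≥22).
Opt6: not dominated.
Opt7: not dominated (best price).
Pareto-optimal: Opt1, Opt2, Opt6, Opt7 → 4.

4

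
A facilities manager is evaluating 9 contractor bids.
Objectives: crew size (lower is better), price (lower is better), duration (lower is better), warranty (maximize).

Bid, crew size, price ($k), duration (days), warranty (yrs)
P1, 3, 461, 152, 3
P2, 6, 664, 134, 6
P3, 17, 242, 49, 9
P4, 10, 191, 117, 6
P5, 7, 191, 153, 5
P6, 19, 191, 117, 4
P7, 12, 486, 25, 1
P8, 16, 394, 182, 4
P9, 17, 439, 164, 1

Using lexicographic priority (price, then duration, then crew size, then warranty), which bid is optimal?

First minimize price: best is 191, kept {P4, P5, P6}.
Then minimize duration: best is 117, kept {P4, P6}.
Then minimize crew size: best is 10, kept {P4}.

P4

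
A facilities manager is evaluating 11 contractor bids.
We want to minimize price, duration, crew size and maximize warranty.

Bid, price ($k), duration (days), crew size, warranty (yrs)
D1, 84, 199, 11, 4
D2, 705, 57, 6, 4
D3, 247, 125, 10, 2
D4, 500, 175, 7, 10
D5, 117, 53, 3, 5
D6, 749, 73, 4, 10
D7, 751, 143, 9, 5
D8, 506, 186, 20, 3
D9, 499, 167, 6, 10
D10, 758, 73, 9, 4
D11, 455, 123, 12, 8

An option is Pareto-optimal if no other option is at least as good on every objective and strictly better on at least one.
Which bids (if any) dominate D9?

none

D1: worse on duration (199 vs 167).
D2: worse on price (705 vs 499).
D3: worse on crew size (10 vs 6).
D4: worse on price (500 vs 499).
D5: worse on warranty (5 vs 10).
D6: worse on price (749 vs 499).
D7: worse on price (751 vs 499).
D8: worse on price (506 vs 499).
D10: worse on price (758 vs 499).
D11: worse on crew size (12 vs 6).
No option dominates D9.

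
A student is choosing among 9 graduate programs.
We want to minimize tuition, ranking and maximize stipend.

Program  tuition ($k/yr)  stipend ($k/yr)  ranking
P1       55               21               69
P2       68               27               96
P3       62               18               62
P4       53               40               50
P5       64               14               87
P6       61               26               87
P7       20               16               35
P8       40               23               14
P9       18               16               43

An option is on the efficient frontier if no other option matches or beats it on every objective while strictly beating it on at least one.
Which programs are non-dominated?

P4, P7, P8, P9

P1: dominated by P4 (tuition 53≤55, stipend 40≥21, ranking 50≤69).
P2: dominated by P4 (tuition 53≤68, stipend 40≥27, ranking 50≤96).
P3: dominated by P4 (tuition 53≤62, stipend 40≥18, ranking 50≤62).
P4: not dominated (best stipend).
P5: dominated by P1 (tuition 55≤64, stipend 21≥14, ranking 69≤87).
P6: dominated by P4 (tuition 53≤61, stipend 40≥26, ranking 50≤87).
P7: not dominated.
P8: not dominated (best ranking).
P9: not dominated (best tuition).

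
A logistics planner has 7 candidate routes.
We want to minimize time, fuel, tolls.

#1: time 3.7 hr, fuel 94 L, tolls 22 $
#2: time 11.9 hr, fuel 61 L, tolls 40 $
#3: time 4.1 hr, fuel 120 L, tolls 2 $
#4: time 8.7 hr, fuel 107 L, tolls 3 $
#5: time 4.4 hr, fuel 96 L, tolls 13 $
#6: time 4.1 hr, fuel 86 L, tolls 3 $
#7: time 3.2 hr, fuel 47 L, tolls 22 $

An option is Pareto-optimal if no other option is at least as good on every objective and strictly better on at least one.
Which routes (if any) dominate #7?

none

#1: worse on time (3.7 vs 3.2).
#2: worse on time (11.9 vs 3.2).
#3: worse on time (4.1 vs 3.2).
#4: worse on time (8.7 vs 3.2).
#5: worse on time (4.4 vs 3.2).
#6: worse on time (4.1 vs 3.2).
No option dominates #7.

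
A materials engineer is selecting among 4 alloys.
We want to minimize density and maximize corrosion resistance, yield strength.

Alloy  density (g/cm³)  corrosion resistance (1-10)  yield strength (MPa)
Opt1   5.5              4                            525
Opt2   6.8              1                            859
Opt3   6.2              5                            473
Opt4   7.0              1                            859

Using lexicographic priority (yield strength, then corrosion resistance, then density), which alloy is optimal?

Opt2

First maximize yield strength: best is 859, kept {Opt2, Opt4}.
Then maximize corrosion resistance: best is 1, kept {Opt2, Opt4}.
Then minimize density: best is 6.8, kept {Opt2}.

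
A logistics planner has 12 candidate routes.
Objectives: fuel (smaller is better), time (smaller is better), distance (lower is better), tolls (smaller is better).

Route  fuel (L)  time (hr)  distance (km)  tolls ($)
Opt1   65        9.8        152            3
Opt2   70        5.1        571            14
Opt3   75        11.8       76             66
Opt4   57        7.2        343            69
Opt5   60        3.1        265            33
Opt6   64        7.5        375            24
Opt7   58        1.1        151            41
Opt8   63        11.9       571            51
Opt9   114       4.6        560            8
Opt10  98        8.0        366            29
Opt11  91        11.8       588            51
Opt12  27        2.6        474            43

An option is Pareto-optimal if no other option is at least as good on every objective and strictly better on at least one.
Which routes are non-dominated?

Opt1, Opt2, Opt3, Opt4, Opt5, Opt6, Opt7, Opt9, Opt10, Opt12

Opt1: not dominated (best tolls).
Opt2: not dominated.
Opt3: not dominated (best distance).
Opt4: not dominated.
Opt5: not dominated.
Opt6: not dominated.
Opt7: not dominated (best time).
Opt8: dominated by Opt5 (fuel 60≤63, time 3.1≤11.9, distance 265≤571, tolls 33≤51).
Opt9: not dominated.
Opt10: not dominated.
Opt11: dominated by Opt1 (fuel 65≤91, time 9.8≤11.8, distance 152≤588, tolls 3≤51).
Opt12: not dominated (best fuel).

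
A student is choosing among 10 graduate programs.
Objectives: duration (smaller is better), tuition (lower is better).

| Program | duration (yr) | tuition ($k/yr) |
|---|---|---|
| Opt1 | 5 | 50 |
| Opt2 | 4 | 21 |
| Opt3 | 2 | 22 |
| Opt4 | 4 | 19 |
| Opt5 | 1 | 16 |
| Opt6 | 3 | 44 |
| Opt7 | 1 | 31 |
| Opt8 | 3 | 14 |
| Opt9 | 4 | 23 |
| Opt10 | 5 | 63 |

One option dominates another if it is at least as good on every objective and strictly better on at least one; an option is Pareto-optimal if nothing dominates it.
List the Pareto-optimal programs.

Opt1: dominated by Opt2 (duration 4≤5, tuition 21≤50).
Opt2: dominated by Opt4 (duration 4≤4, tuition 19≤21).
Opt3: dominated by Opt5 (duration 1≤2, tuition 16≤22).
Opt4: dominated by Opt5 (duration 1≤4, tuition 16≤19).
Opt5: not dominated.
Opt6: dominated by Opt3 (duration 2≤3, tuition 22≤44).
Opt7: dominated by Opt5 (duration 1≤1, tuition 16≤31).
Opt8: not dominated (best tuition).
Opt9: dominated by Opt2 (duration 4≤4, tuition 21≤23).
Opt10: dominated by Opt1 (duration 5≤5, tuition 50≤63).

Opt5, Opt8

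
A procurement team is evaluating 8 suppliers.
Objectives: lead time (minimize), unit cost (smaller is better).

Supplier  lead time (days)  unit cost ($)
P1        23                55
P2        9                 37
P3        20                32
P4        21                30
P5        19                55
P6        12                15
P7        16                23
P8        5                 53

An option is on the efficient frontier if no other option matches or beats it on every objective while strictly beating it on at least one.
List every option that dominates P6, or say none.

P1: worse on lead time (23 vs 12).
P2: worse on unit cost (37 vs 15).
P3: worse on lead time (20 vs 12).
P4: worse on lead time (21 vs 12).
P5: worse on lead time (19 vs 12).
P7: worse on lead time (16 vs 12).
P8: worse on unit cost (53 vs 15).
No option dominates P6.

none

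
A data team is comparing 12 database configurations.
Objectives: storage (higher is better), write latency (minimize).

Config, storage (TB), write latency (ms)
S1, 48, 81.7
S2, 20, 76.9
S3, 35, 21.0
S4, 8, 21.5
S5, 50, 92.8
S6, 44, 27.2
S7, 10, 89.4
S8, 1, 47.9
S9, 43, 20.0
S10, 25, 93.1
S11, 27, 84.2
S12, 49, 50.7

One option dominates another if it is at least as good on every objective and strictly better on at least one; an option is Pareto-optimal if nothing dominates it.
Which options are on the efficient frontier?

S1: dominated by S12 (storage 49≥48, write latency 50.7≤81.7).
S2: dominated by S3 (storage 35≥20, write latency 21.0≤76.9).
S3: dominated by S9 (storage 43≥35, write latency 20.0≤21.0).
S4: dominated by S3 (storage 35≥8, write latency 21.0≤21.5).
S5: not dominated (best storage).
S6: not dominated.
S7: dominated by S1 (storage 48≥10, write latency 81.7≤89.4).
S8: dominated by S3 (storage 35≥1, write latency 21.0≤47.9).
S9: not dominated (best write latency).
S10: dominated by S1 (storage 48≥25, write latency 81.7≤93.1).
S11: dominated by S1 (storage 48≥27, write latency 81.7≤84.2).
S12: not dominated.

S5, S6, S9, S12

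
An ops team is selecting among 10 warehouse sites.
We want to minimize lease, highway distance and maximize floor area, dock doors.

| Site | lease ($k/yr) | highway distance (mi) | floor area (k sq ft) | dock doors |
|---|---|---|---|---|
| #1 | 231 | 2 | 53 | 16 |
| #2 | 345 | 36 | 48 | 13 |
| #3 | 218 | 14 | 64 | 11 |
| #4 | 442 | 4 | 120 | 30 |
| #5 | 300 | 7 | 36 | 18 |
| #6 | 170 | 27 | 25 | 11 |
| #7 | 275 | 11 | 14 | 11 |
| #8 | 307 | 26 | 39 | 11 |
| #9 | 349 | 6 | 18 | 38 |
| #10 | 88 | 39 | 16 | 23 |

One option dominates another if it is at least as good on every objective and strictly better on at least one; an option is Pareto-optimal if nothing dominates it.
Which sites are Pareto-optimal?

#1: not dominated (best highway distance).
#2: dominated by #1 (lease 231≤345, highway distance 2≤36, floor area 53≥48, dock doors 16≥13).
#3: not dominated.
#4: not dominated (best floor area).
#5: not dominated.
#6: not dominated.
#7: dominated by #1 (lease 231≤275, highway distance 2≤11, floor area 53≥14, dock doors 16≥11).
#8: dominated by #1 (lease 231≤307, highway distance 2≤26, floor area 53≥39, dock doors 16≥11).
#9: not dominated (best dock doors).
#10: not dominated (best lease).

#1, #3, #4, #5, #6, #9, #10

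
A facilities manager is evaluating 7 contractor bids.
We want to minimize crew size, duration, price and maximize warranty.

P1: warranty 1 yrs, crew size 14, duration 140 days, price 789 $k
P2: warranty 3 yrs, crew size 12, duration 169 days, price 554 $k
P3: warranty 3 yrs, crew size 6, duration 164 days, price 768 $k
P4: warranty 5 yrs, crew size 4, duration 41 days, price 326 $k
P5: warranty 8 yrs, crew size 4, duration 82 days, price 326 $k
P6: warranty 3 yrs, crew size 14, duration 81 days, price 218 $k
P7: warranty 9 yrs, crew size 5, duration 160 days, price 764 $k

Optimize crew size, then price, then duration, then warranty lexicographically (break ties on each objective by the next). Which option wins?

P4

First minimize crew size: best is 4, kept {P4, P5}.
Then minimize price: best is 326, kept {P4, P5}.
Then minimize duration: best is 41, kept {P4}.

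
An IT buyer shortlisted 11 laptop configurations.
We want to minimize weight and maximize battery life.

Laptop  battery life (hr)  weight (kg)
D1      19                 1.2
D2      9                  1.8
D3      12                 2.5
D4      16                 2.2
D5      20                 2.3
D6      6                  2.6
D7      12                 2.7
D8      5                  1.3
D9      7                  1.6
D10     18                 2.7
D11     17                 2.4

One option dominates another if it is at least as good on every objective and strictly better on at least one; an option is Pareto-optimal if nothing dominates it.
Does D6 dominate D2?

D6 vs D2: D6 is worse on battery life (6 vs 9), so it does not dominate D2.

No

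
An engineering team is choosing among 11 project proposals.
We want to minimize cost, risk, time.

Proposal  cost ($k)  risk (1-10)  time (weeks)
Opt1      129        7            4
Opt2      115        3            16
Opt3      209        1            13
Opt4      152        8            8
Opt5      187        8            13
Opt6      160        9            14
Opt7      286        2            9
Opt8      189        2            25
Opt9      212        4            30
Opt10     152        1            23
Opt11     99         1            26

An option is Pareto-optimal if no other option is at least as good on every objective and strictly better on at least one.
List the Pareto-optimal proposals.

Opt1: not dominated (best time).
Opt2: not dominated.
Opt3: not dominated.
Opt4: dominated by Opt1 (cost 129≤152, risk 7≤8, time 4≤8).
Opt5: dominated by Opt1 (cost 129≤187, risk 7≤8, time 4≤13).
Opt6: dominated by Opt1 (cost 129≤160, risk 7≤9, time 4≤14).
Opt7: not dominated.
Opt8: dominated by Opt10 (cost 152≤189, risk 1≤2, time 23≤25).
Opt9: dominated by Opt2 (cost 115≤212, risk 3≤4, time 16≤30).
Opt10: not dominated.
Opt11: not dominated (best cost).

Opt1, Opt2, Opt3, Opt7, Opt10, Opt11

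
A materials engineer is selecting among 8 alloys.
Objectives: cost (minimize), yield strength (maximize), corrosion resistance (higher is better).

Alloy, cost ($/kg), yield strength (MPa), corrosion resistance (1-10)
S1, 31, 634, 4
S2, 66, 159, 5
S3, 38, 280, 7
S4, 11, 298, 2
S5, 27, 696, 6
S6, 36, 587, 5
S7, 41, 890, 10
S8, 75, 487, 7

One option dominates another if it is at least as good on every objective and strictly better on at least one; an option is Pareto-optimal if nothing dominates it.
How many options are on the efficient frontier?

4

S1: dominated by S5 (cost 27≤31, yield strength 696≥634, corrosion resistance 6≥4).
S2: dominated by S3 (cost 38≤66, yield strength 280≥159, corrosion resistance 7≥5).
S3: not dominated.
S4: not dominated (best cost).
S5: not dominated.
S6: dominated by S5 (cost 27≤36, yield strength 696≥587, corrosion resistance 6≥5).
S7: not dominated (best yield strength).
S8: dominated by S7 (cost 41≤75, yield strength 890≥487, corrosion resistance 10≥7).
Pareto-optimal: S3, S4, S5, S7 → 4.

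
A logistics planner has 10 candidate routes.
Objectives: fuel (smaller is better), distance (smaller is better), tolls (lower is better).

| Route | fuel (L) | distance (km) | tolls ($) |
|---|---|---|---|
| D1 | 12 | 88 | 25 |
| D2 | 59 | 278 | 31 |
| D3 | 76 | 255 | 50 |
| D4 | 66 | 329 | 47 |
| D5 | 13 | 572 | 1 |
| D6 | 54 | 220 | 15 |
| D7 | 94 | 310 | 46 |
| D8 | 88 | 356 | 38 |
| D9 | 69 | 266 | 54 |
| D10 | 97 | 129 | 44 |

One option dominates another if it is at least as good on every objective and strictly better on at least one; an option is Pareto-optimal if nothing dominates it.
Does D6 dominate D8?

D6 vs D8: fuel 54≤88, distance 220≤356, tolls 15≤38 — D6 is at least as good on every objective with at least one strict improvement.

Yes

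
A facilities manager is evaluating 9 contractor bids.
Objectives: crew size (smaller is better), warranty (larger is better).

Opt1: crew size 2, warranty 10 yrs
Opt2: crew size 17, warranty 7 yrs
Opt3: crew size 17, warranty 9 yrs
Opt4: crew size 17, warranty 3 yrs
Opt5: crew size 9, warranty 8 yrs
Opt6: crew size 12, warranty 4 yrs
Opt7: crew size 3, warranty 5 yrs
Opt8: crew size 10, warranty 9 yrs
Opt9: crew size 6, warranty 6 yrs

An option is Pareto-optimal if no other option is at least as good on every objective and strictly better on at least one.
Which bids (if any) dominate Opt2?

Opt1, Opt3, Opt5, Opt8

Opt1: crew size 2≤17, warranty 10≥7 — dominates Opt2.
Opt3: crew size 17≤17, warranty 9≥7 — dominates Opt2.
Opt5: crew size 9≤17, warranty 8≥7 — dominates Opt2.
Opt8: crew size 10≤17, warranty 9≥7 — dominates Opt2.
Others (Opt4, Opt6, Opt7, Opt9) are each worse than Opt2 on at least one objective.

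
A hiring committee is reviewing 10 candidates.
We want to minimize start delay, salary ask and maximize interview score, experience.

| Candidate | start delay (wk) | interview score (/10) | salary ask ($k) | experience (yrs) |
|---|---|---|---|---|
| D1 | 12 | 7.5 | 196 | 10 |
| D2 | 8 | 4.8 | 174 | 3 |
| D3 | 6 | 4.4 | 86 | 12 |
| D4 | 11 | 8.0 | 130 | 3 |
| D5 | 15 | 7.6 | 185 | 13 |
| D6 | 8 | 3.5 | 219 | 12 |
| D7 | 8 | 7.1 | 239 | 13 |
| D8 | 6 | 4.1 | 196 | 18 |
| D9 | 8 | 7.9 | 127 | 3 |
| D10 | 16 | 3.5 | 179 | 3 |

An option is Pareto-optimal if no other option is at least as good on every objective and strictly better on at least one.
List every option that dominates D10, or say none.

D2, D3, D4, D9

D2: start delay 8≤16, interview score 4.8≥3.5, salary ask 174≤179, experience 3≥3 — dominates D10.
D3: start delay 6≤16, interview score 4.4≥3.5, salary ask 86≤179, experience 12≥3 — dominates D10.
D4: start delay 11≤16, interview score 8.0≥3.5, salary ask 130≤179, experience 3≥3 — dominates D10.
D9: start delay 8≤16, interview score 7.9≥3.5, salary ask 127≤179, experience 3≥3 — dominates D10.
Others (D1, D5, D6, D7, D8) are each worse than D10 on at least one objective.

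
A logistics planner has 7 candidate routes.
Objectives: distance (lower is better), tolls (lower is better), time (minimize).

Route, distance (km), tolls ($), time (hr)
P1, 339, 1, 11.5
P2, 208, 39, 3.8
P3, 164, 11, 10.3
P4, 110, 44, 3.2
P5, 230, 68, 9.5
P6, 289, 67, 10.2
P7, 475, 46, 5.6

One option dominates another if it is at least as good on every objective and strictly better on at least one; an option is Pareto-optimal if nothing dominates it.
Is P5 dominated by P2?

P2 vs P5: distance 208≤230, tolls 39≤68, time 3.8≤9.5 — P2 is at least as good on every objective with at least one strict improvement.

Yes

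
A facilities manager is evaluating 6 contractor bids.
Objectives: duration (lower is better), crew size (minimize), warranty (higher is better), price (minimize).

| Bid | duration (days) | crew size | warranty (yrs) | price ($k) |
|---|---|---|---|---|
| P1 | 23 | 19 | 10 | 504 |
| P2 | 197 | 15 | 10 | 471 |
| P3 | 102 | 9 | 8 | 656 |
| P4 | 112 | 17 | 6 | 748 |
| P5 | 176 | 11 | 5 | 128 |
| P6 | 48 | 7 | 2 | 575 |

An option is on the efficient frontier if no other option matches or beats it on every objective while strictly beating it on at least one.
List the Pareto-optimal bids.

P1: not dominated (best duration).
P2: not dominated.
P3: not dominated.
P4: dominated by P3 (duration 102≤112, crew size 9≤17, warranty 8≥6, price 656≤748).
P5: not dominated (best price).
P6: not dominated (best crew size).

P1, P2, P3, P5, P6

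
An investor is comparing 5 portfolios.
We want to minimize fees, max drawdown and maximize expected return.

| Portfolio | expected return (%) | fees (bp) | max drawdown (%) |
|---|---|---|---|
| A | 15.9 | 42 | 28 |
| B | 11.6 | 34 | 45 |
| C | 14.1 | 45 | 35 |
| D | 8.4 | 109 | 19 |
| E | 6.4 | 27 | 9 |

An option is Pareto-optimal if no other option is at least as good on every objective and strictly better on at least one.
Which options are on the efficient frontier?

A, B, D, E

A: not dominated (best expected return).
B: not dominated.
C: dominated by A (expected return 15.9≥14.1, fees 42≤45, max drawdown 28≤35).
D: not dominated.
E: not dominated (best fees).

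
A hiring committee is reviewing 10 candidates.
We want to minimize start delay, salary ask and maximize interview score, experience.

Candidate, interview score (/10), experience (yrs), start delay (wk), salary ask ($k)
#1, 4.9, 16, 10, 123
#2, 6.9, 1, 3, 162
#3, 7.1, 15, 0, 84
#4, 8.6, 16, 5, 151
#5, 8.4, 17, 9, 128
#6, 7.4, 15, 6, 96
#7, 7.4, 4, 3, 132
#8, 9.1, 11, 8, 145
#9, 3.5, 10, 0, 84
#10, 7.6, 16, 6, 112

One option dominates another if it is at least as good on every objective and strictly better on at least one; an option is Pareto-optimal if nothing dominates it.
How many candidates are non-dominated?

#1: dominated by #10 (interview score 7.6≥4.9, experience 16≥16, start delay 6≤10, salary ask 112≤123).
#2: dominated by #3 (interview score 7.1≥6.9, experience 15≥1, start delay 0≤3, salary ask 84≤162).
#3: not dominated.
#4: not dominated.
#5: not dominated (best experience).
#6: not dominated.
#7: not dominated.
#8: not dominated (best interview score).
#9: dominated by #3 (interview score 7.1≥3.5, experience 15≥10, start delay 0≤0, salary ask 84≤84).
#10: not dominated.
Pareto-optimal: #3, #4, #5, #6, #7, #8, #10 → 7.

7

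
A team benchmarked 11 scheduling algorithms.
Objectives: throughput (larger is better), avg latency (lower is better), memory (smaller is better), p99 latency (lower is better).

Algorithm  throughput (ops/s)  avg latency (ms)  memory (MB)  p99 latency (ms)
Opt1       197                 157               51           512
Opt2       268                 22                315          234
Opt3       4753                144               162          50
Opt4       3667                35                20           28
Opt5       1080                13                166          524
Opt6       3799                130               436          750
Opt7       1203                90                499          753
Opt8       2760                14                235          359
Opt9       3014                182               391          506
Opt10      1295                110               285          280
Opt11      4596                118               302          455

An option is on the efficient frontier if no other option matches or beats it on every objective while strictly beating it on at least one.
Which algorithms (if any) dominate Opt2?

none

Opt1: worse on throughput (197 vs 268).
Opt3: worse on avg latency (144 vs 22).
Opt4: worse on avg latency (35 vs 22).
Opt5: worse on p99 latency (524 vs 234).
Opt6: worse on avg latency (130 vs 22).
Opt7: worse on avg latency (90 vs 22).
Opt8: worse on p99 latency (359 vs 234).
Opt9: worse on avg latency (182 vs 22).
Opt10: worse on avg latency (110 vs 22).
Opt11: worse on avg latency (118 vs 22).
No option dominates Opt2.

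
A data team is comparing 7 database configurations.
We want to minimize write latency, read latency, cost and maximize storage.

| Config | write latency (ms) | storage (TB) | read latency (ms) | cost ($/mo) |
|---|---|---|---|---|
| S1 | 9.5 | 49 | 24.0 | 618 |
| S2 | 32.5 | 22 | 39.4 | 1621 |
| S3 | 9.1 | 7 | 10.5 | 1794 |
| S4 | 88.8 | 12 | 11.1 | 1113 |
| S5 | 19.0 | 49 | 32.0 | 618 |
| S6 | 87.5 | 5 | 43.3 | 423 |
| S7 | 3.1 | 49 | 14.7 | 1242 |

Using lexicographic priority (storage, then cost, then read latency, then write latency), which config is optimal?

S1

First maximize storage: best is 49, kept {S1, S5, S7}.
Then minimize cost: best is 618, kept {S1, S5}.
Then minimize read latency: best is 24.0, kept {S1}.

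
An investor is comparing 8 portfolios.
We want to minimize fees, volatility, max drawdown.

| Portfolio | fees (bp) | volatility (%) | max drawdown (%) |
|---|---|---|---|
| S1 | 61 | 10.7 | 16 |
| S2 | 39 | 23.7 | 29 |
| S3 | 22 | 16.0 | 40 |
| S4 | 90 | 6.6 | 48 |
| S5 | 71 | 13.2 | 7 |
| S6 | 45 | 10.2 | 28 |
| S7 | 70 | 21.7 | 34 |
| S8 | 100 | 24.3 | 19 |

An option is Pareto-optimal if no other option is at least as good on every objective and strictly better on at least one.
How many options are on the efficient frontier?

6

S1: not dominated.
S2: not dominated.
S3: not dominated (best fees).
S4: not dominated (best volatility).
S5: not dominated (best max drawdown).
S6: not dominated.
S7: dominated by S1 (fees 61≤70, volatility 10.7≤21.7, max drawdown 16≤34).
S8: dominated by S1 (fees 61≤100, volatility 10.7≤24.3, max drawdown 16≤19).
Pareto-optimal: S1, S2, S3, S4, S5, S6 → 6.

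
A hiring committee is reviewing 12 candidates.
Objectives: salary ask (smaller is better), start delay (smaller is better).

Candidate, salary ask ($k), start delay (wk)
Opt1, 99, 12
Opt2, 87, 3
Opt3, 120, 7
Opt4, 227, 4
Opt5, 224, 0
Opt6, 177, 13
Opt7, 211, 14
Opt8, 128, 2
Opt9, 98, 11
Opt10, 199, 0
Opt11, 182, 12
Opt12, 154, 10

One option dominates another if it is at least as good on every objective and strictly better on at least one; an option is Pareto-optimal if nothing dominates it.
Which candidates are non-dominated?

Opt2, Opt8, Opt10

Opt1: dominated by Opt2 (salary ask 87≤99, start delay 3≤12).
Opt2: not dominated (best salary ask).
Opt3: dominated by Opt2 (salary ask 87≤120, start delay 3≤7).
Opt4: dominated by Opt2 (salary ask 87≤227, start delay 3≤4).
Opt5: dominated by Opt10 (salary ask 199≤224, start delay 0≤0).
Opt6: dominated by Opt1 (salary ask 99≤177, start delay 12≤13).
Opt7: dominated by Opt1 (salary ask 99≤211, start delay 12≤14).
Opt8: not dominated.
Opt9: dominated by Opt2 (salary ask 87≤98, start delay 3≤11).
Opt10: not dominated.
Opt11: dominated by Opt1 (salary ask 99≤182, start delay 12≤12).
Opt12: dominated by Opt2 (salary ask 87≤154, start delay 3≤10).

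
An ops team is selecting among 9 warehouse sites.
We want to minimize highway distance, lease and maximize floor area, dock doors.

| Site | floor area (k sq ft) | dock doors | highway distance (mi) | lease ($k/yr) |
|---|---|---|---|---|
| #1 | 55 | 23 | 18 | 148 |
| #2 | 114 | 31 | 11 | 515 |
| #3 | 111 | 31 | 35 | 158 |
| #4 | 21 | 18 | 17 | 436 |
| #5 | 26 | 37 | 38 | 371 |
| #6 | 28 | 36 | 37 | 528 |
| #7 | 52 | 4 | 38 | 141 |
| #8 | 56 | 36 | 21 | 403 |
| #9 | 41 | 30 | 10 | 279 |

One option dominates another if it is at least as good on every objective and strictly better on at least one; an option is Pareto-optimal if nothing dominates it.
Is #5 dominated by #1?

No

#1 vs #5: #1 is worse on dock doors (23 vs 37), so it does not dominate #5.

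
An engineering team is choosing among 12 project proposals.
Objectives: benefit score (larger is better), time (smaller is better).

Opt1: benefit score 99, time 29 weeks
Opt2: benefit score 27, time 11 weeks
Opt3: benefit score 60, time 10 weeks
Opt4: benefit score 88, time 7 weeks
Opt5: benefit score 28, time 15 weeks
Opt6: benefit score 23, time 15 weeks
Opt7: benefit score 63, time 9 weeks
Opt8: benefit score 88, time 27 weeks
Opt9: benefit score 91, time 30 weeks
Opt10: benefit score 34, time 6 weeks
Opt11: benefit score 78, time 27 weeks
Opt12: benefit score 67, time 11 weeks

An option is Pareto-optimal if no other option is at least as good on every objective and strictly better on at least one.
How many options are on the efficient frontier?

Opt1: not dominated (best benefit score).
Opt2: dominated by Opt3 (benefit score 60≥27, time 10≤11).
Opt3: dominated by Opt4 (benefit score 88≥60, time 7≤10).
Opt4: not dominated.
Opt5: dominated by Opt3 (benefit score 60≥28, time 10≤15).
Opt6: dominated by Opt2 (benefit score 27≥23, time 11≤15).
Opt7: dominated by Opt4 (benefit score 88≥63, time 7≤9).
Opt8: dominated by Opt4 (benefit score 88≥88, time 7≤27).
Opt9: dominated by Opt1 (benefit score 99≥91, time 29≤30).
Opt10: not dominated (best time).
Opt11: dominated by Opt4 (benefit score 88≥78, time 7≤27).
Opt12: dominated by Opt4 (benefit score 88≥67, time 7≤11).
Pareto-optimal: Opt1, Opt4, Opt10 → 3.

3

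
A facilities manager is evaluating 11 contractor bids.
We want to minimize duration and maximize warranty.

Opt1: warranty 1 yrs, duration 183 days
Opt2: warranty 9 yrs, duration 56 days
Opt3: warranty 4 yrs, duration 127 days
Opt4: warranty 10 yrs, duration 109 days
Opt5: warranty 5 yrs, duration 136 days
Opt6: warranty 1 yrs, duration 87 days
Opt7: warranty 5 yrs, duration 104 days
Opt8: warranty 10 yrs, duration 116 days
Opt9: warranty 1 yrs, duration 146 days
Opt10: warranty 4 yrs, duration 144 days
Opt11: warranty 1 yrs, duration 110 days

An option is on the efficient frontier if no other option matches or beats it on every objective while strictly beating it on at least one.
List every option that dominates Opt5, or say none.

Opt2: warranty 9≥5, duration 56≤136 — dominates Opt5.
Opt4: warranty 10≥5, duration 109≤136 — dominates Opt5.
Opt7: warranty 5≥5, duration 104≤136 — dominates Opt5.
Opt8: warranty 10≥5, duration 116≤136 — dominates Opt5.
Others (Opt1, Opt3, Opt6, Opt9, Opt10, Opt11) are each worse than Opt5 on at least one objective.

Opt2, Opt4, Opt7, Opt8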